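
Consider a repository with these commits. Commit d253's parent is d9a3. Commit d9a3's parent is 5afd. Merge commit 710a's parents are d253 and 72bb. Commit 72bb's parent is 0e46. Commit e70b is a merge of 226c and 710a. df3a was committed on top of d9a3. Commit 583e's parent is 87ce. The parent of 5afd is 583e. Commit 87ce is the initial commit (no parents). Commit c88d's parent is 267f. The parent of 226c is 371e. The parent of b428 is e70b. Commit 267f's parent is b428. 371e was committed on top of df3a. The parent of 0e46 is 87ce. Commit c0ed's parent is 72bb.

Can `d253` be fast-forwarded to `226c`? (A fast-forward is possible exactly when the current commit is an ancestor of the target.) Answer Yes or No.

No

A fast-forward from d253 to 226c is possible iff d253 is an ancestor of 226c.
Ancestors of 226c: {226c, 371e, 583e, 5afd, 87ce, d9a3, df3a}.
d253 is not among them, so fast-forward is not possible.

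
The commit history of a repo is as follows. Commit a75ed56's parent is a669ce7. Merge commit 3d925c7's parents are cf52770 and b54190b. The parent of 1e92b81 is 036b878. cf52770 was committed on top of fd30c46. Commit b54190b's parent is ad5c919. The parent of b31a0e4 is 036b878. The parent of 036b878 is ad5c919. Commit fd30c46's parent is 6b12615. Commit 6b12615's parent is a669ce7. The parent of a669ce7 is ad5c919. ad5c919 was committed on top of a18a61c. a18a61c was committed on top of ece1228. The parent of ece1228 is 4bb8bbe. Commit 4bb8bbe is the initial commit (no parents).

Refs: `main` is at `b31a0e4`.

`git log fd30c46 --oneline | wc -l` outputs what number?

7

Walking parent pointers from fd30c46: reachable set = {4bb8bbe, 6b12615, a18a61c, a669ce7, ad5c919, ece1228, fd30c46}.
That is 7 commits.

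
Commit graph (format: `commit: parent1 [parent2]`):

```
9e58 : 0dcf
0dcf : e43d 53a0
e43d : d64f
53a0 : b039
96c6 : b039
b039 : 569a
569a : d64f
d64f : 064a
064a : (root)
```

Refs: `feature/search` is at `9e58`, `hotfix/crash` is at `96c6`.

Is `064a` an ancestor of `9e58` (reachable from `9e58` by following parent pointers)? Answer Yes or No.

Yes

Ancestors of 9e58 (commits reachable by following parents): {064a, 0dcf, 53a0, 569a, 9e58, b039, d64f, e43d}.
064a is in that set, so it is an ancestor of 9e58.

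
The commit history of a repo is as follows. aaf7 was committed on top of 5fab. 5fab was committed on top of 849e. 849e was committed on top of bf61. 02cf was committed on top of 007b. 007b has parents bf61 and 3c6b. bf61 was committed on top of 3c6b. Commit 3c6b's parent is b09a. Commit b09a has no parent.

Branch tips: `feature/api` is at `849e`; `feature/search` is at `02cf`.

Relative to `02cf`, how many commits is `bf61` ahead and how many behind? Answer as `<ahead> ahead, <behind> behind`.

0 ahead, 2 behind

Reachable from bf61: {3c6b, b09a, bf61}.
Reachable from 02cf: {007b, 02cf, 3c6b, b09a, bf61}.
Only in bf61's history (ahead): {} — 0.
Only in 02cf's history (behind): {007b, 02cf} — 2.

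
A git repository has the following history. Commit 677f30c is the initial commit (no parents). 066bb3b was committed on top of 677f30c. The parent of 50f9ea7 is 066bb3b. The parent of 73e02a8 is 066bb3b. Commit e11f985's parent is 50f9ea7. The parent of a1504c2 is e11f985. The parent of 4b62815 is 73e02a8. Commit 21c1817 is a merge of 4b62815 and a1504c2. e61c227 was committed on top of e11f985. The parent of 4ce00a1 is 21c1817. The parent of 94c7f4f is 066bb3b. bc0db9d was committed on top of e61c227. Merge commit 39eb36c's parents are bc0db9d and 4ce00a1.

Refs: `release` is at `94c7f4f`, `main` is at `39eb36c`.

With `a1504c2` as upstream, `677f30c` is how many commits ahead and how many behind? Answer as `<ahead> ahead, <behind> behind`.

0 ahead, 4 behind

Reachable from 677f30c: {677f30c}.
Reachable from a1504c2: {066bb3b, 50f9ea7, 677f30c, a1504c2, e11f985}.
Only in 677f30c's history (ahead): {} — 0.
Only in a1504c2's history (behind): {066bb3b, 50f9ea7, a1504c2, e11f985} — 4.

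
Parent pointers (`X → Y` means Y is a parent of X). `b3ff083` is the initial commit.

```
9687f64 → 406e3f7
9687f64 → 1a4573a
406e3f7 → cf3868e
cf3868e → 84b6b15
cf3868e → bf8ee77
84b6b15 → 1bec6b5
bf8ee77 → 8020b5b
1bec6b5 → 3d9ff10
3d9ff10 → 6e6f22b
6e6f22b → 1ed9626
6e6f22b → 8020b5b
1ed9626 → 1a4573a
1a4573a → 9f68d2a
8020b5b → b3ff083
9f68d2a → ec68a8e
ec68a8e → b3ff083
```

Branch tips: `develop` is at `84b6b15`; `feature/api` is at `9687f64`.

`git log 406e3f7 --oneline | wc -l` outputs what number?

13

Walking parent pointers from 406e3f7: reachable set = {1a4573a, 1bec6b5, 1ed9626, 3d9ff10, 406e3f7, 6e6f22b, 8020b5b, 84b6b15, 9f68d2a, b3ff083, bf8ee77, cf3868e, ec68a8e}.
That is 13 commits.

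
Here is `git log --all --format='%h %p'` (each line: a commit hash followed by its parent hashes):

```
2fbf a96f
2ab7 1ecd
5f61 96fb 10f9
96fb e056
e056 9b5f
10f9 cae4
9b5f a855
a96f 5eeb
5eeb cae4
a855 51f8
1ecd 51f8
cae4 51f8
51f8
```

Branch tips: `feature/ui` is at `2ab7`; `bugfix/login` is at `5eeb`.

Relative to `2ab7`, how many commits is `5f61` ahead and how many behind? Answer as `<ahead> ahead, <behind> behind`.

7 ahead, 2 behind

Reachable from 5f61: {10f9, 51f8, 5f61, 96fb, 9b5f, a855, cae4, e056}.
Reachable from 2ab7: {1ecd, 2ab7, 51f8}.
Only in 5f61's history (ahead): {10f9, 5f61, 96fb, 9b5f, a855, cae4, e056} — 7.
Only in 2ab7's history (behind): {1ecd, 2ab7} — 2.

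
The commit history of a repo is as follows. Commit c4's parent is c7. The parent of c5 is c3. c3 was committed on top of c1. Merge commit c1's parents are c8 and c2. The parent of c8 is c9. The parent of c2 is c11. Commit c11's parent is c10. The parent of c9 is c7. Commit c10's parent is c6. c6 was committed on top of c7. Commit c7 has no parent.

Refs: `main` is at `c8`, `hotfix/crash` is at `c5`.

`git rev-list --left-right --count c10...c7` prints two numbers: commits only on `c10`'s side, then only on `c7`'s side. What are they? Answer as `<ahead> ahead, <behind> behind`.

Reachable from c10: {c10, c6, c7}.
Reachable from c7: {c7}.
Only in c10's history (ahead): {c10, c6} — 2.
Only in c7's history (behind): {} — 0.

2 ahead, 0 behind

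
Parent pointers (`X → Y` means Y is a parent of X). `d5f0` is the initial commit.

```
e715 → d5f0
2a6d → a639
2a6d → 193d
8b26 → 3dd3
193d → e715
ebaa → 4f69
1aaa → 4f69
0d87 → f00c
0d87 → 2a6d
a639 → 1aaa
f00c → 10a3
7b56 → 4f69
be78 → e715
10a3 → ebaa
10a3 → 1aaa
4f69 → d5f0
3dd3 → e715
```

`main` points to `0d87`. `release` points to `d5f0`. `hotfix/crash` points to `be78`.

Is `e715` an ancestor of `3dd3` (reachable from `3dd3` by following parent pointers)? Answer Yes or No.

Ancestors of 3dd3 (commits reachable by following parents): {3dd3, d5f0, e715}.
e715 is in that set, so it is an ancestor of 3dd3.

Yes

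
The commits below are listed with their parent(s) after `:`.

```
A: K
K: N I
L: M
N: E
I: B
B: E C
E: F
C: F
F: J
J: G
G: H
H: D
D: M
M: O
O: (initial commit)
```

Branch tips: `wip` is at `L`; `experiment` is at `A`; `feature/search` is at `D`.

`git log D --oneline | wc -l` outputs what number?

Walking parent pointers from D: reachable set = {D, M, O}.
That is 3 commits.

3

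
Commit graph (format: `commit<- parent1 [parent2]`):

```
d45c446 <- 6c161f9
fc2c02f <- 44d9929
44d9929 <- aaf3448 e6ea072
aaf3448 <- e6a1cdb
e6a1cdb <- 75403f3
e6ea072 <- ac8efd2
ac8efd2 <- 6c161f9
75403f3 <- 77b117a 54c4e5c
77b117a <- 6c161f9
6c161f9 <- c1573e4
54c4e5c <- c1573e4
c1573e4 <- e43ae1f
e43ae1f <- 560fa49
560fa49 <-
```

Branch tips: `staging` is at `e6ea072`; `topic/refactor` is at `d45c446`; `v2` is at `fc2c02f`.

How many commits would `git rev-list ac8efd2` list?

5

Walking parent pointers from ac8efd2: reachable set = {560fa49, 6c161f9, ac8efd2, c1573e4, e43ae1f}.
That is 5 commits.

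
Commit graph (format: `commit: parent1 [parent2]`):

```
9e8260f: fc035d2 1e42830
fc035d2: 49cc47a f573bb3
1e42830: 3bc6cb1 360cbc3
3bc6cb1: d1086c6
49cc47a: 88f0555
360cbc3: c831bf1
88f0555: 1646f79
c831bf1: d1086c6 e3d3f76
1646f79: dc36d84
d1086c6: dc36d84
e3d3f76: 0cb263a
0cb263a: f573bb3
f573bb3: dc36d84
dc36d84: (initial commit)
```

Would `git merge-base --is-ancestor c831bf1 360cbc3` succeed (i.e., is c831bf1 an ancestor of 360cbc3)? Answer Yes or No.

Ancestors of 360cbc3 (commits reachable by following parents): {0cb263a, 360cbc3, c831bf1, d1086c6, dc36d84, e3d3f76, f573bb3}.
c831bf1 is in that set, so it is an ancestor of 360cbc3.

Yes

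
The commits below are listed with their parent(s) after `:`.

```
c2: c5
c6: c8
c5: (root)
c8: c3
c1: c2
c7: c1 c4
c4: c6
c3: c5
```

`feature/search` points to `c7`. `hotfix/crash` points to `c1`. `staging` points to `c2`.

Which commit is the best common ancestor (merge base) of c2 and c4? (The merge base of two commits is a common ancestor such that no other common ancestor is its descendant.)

Ancestors of c2: {c2, c5}.
Ancestors of c4: {c3, c4, c5, c6, c8}.
Common ancestors: {c5}.
The only common ancestor is c5, so it is the merge base.

c5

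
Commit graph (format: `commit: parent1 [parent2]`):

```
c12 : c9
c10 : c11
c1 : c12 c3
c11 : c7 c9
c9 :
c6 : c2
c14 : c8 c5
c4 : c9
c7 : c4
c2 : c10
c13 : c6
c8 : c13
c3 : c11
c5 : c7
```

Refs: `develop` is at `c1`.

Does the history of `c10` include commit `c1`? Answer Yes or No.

No

Ancestors of c10: {c10, c11, c4, c7, c9}.
c1 is not in that set, so it is not an ancestor of c10.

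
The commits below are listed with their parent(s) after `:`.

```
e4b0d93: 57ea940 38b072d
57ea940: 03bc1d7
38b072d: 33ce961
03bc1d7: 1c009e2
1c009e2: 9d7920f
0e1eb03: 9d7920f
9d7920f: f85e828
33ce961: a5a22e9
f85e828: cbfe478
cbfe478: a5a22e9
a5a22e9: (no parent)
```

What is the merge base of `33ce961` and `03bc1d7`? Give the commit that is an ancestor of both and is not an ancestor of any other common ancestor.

Ancestors of 33ce961: {33ce961, a5a22e9}.
Ancestors of 03bc1d7: {03bc1d7, 1c009e2, 9d7920f, a5a22e9, cbfe478, f85e828}.
Common ancestors: {a5a22e9}.
The only common ancestor is a5a22e9, so it is the merge base.

a5a22e9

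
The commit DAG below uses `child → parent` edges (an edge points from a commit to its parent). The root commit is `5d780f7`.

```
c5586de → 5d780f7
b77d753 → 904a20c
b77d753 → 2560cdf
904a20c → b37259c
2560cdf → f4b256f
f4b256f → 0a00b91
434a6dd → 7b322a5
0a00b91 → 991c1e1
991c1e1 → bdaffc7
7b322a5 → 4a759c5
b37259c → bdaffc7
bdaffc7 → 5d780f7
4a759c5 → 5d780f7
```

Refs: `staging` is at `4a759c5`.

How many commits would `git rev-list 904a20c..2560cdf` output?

4

Reachable from 2560cdf: {0a00b91, 2560cdf, 5d780f7, 991c1e1, bdaffc7, f4b256f}.
Reachable from 904a20c: {5d780f7, 904a20c, b37259c, bdaffc7}.
In 2560cdf's history but not 904a20c's: {0a00b91, 2560cdf, 991c1e1, f4b256f} — 4 commits.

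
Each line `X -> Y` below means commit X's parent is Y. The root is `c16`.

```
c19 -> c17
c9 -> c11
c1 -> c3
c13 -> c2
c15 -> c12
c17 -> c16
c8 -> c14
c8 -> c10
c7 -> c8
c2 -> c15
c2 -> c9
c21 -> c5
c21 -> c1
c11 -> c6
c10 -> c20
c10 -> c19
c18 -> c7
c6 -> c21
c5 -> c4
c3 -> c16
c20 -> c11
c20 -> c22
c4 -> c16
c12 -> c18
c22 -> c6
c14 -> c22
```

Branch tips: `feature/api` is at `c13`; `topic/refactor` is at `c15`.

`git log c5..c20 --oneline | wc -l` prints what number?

7

Reachable from c20: {c1, c11, c16, c20, c21, c22, c3, c4, c5, c6}.
Reachable from c5: {c16, c4, c5}.
In c20's history but not c5's: {c1, c11, c20, c21, c22, c3, c6} — 7 commits.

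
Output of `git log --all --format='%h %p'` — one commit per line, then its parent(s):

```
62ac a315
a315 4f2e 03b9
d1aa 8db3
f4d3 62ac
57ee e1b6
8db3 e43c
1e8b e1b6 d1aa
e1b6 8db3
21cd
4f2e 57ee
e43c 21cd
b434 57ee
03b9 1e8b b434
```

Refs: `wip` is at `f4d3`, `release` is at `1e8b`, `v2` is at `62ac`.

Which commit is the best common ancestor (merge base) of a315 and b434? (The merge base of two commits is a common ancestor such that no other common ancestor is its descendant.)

b434

Ancestors of a315: {03b9, 1e8b, 21cd, 4f2e, 57ee, 8db3, a315, b434, d1aa, e1b6, e43c}.
Ancestors of b434: {21cd, 57ee, 8db3, b434, e1b6, e43c}.
Common ancestors: {21cd, 57ee, 8db3, b434, e1b6, e43c}.
Among these, b434 is not an ancestor of any other common ancestor — it is the merge base.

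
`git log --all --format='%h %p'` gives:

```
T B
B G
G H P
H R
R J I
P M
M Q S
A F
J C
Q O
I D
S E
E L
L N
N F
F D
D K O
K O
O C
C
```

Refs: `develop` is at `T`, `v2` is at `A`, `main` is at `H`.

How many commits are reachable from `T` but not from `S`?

10

Reachable from T: {B, C, D, E, F, G, H, I, J, K, L, M, N, O, P, Q, R, S, T}.
Reachable from S: {C, D, E, F, K, L, N, O, S}.
In T's history but not S's: {B, G, H, I, J, M, P, Q, R, T} — 10 commits.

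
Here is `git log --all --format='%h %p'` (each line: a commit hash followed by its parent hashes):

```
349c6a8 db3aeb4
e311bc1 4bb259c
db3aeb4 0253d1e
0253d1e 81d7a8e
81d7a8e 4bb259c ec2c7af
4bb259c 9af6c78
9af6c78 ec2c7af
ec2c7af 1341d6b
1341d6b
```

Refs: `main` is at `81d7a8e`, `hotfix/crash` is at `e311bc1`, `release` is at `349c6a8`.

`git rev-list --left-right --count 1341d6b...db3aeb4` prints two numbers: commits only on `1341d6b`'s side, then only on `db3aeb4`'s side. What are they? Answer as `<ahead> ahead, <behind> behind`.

Reachable from 1341d6b: {1341d6b}.
Reachable from db3aeb4: {0253d1e, 1341d6b, 4bb259c, 81d7a8e, 9af6c78, db3aeb4, ec2c7af}.
Only in 1341d6b's history (ahead): {} — 0.
Only in db3aeb4's history (behind): {0253d1e, 4bb259c, 81d7a8e, 9af6c78, db3aeb4, ec2c7af} — 6.

0 ahead, 6 behind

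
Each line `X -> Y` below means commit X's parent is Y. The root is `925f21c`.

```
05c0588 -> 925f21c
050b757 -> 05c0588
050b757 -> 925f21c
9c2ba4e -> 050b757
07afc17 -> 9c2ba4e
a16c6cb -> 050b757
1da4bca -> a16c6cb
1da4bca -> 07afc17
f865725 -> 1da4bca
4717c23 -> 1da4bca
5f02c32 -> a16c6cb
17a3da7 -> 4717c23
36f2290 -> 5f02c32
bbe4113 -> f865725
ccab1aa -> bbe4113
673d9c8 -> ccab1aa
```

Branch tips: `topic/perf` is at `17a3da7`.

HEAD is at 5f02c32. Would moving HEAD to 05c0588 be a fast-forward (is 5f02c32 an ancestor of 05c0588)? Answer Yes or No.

A fast-forward from 5f02c32 to 05c0588 is possible iff 5f02c32 is an ancestor of 05c0588.
Ancestors of 05c0588: {05c0588, 925f21c}.
5f02c32 is not among them, so fast-forward is not possible.

No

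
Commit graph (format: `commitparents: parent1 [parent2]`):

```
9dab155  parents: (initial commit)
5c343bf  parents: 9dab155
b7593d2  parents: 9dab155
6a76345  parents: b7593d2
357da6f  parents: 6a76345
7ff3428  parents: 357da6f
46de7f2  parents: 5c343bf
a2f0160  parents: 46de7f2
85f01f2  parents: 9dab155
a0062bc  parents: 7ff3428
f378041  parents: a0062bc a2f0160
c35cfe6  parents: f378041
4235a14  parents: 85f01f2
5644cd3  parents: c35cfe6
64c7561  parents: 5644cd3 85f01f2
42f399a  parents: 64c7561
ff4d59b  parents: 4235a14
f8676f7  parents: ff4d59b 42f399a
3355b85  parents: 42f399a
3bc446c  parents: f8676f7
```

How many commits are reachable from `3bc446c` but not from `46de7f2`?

16

Reachable from 3bc446c: {357da6f, 3bc446c, 4235a14, 42f399a, 46de7f2, 5644cd3, 5c343bf, 64c7561, 6a76345, 7ff3428, 85f01f2, 9dab155, a0062bc, a2f0160, b7593d2, c35cfe6, f378041, f8676f7, ff4d59b}.
Reachable from 46de7f2: {46de7f2, 5c343bf, 9dab155}.
In 3bc446c's history but not 46de7f2's: {357da6f, 3bc446c, 4235a14, 42f399a, 5644cd3, 64c7561, 6a76345, 7ff3428, 85f01f2, a0062bc, a2f0160, b7593d2, c35cfe6, f378041, f8676f7, ff4d59b} — 16 commits.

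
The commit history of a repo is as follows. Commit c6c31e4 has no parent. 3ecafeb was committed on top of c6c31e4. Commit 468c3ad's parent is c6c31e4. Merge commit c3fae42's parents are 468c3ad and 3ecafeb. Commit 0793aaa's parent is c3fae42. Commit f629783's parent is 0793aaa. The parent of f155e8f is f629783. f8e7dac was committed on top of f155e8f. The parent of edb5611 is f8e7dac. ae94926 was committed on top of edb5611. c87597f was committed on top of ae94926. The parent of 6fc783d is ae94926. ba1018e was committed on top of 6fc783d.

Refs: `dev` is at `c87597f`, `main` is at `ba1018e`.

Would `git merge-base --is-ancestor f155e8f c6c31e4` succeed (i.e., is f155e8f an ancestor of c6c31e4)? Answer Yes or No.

No

Ancestors of c6c31e4: {c6c31e4}.
f155e8f is not in that set, so it is not an ancestor of c6c31e4.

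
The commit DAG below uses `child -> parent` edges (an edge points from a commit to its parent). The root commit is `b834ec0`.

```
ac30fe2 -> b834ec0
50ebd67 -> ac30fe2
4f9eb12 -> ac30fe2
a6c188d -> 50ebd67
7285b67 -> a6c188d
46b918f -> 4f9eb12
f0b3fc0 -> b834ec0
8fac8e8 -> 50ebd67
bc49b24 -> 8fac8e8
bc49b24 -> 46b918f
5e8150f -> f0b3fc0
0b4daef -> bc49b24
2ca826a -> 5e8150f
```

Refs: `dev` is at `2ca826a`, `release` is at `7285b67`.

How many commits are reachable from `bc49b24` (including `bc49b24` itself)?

Walking parent pointers from bc49b24: reachable set = {46b918f, 4f9eb12, 50ebd67, 8fac8e8, ac30fe2, b834ec0, bc49b24}.
That is 7 commits.

7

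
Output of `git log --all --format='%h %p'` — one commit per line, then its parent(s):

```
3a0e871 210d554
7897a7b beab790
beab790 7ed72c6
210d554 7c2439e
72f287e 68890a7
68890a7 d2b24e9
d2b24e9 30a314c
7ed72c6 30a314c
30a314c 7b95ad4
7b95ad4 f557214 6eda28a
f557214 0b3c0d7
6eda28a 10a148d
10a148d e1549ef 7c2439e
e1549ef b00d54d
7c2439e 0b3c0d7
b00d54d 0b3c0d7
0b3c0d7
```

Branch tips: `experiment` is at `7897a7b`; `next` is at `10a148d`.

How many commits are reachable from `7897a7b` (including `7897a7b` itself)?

Walking parent pointers from 7897a7b: reachable set = {0b3c0d7, 10a148d, 30a314c, 6eda28a, 7897a7b, 7b95ad4, 7c2439e, 7ed72c6, b00d54d, beab790, e1549ef, f557214}.
That is 12 commits.

12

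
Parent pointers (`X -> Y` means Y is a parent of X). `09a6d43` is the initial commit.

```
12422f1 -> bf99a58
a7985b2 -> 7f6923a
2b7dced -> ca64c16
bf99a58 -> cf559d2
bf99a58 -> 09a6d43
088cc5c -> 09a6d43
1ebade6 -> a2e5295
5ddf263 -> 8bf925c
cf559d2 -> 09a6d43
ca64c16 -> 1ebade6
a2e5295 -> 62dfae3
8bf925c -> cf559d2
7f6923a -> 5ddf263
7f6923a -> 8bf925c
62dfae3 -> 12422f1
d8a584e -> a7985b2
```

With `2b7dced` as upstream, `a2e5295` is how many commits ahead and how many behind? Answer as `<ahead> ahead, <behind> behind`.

0 ahead, 3 behind

Reachable from a2e5295: {09a6d43, 12422f1, 62dfae3, a2e5295, bf99a58, cf559d2}.
Reachable from 2b7dced: {09a6d43, 12422f1, 1ebade6, 2b7dced, 62dfae3, a2e5295, bf99a58, ca64c16, cf559d2}.
Only in a2e5295's history (ahead): {} — 0.
Only in 2b7dced's history (behind): {1ebade6, 2b7dced, ca64c16} — 3.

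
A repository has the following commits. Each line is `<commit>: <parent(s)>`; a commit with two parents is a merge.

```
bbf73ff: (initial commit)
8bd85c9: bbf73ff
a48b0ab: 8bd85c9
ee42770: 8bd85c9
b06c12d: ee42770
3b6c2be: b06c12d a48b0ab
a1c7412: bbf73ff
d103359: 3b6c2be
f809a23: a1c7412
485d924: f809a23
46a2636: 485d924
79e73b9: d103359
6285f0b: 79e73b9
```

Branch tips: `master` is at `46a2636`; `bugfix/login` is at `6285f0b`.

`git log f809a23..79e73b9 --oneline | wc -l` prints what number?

Reachable from 79e73b9: {3b6c2be, 79e73b9, 8bd85c9, a48b0ab, b06c12d, bbf73ff, d103359, ee42770}.
Reachable from f809a23: {a1c7412, bbf73ff, f809a23}.
In 79e73b9's history but not f809a23's: {3b6c2be, 79e73b9, 8bd85c9, a48b0ab, b06c12d, d103359, ee42770} — 7 commits.

7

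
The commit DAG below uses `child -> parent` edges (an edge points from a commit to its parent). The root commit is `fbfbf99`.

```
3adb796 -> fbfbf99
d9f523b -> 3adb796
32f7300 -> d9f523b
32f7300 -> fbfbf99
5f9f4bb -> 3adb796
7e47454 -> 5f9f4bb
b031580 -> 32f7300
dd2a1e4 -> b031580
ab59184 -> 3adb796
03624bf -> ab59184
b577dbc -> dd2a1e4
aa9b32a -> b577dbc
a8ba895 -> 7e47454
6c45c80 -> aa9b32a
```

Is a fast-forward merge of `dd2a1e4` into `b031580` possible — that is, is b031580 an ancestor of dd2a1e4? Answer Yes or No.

Yes

A fast-forward from b031580 to dd2a1e4 is possible iff b031580 is an ancestor of dd2a1e4.
Ancestors of dd2a1e4: {32f7300, 3adb796, b031580, d9f523b, dd2a1e4, fbfbf99}.
b031580 is among them, so fast-forward is possible.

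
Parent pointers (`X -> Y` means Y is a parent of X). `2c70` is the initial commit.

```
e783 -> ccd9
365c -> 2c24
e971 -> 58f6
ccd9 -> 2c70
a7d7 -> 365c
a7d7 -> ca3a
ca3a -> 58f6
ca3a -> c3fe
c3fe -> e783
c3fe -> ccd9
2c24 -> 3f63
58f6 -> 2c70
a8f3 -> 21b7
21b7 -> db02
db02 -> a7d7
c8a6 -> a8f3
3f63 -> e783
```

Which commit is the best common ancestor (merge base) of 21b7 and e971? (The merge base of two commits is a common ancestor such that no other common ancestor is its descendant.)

58f6

Ancestors of 21b7: {21b7, 2c24, 2c70, 365c, 3f63, 58f6, a7d7, c3fe, ca3a, ccd9, db02, e783}.
Ancestors of e971: {2c70, 58f6, e971}.
Common ancestors: {2c70, 58f6}.
Among these, 58f6 is not an ancestor of any other common ancestor — it is the merge base.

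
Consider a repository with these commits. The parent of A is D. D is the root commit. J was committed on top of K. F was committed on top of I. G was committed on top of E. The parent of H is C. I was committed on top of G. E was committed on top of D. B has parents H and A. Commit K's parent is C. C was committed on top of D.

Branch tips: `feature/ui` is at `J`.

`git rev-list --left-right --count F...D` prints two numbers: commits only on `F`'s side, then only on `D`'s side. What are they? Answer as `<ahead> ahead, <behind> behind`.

4 ahead, 0 behind

Reachable from F: {D, E, F, G, I}.
Reachable from D: {D}.
Only in F's history (ahead): {E, F, G, I} — 4.
Only in D's history (behind): {} — 0.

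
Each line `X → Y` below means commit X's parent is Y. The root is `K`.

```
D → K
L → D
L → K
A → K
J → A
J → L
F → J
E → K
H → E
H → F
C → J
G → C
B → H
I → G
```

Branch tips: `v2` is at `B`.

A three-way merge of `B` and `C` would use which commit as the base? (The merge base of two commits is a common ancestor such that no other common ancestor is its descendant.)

J

Ancestors of B: {A, B, D, E, F, H, J, K, L}.
Ancestors of C: {A, C, D, J, K, L}.
Common ancestors: {A, D, J, K, L}.
Among these, J is not an ancestor of any other common ancestor — it is the merge base.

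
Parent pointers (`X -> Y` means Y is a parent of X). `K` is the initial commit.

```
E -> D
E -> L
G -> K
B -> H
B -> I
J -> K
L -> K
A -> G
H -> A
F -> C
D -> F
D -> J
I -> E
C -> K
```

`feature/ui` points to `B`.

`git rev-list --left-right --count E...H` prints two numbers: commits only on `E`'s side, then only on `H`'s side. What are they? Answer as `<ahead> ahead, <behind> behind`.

6 ahead, 3 behind

Reachable from E: {C, D, E, F, J, K, L}.
Reachable from H: {A, G, H, K}.
Only in E's history (ahead): {C, D, E, F, J, L} — 6.
Only in H's history (behind): {A, G, H} — 3.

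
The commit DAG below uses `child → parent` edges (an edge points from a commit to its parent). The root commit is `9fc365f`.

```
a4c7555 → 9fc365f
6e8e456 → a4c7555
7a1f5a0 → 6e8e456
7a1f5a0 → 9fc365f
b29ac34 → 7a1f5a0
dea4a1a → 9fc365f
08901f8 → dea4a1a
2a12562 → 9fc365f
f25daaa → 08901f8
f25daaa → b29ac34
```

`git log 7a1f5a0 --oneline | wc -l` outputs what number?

Walking parent pointers from 7a1f5a0: reachable set = {6e8e456, 7a1f5a0, 9fc365f, a4c7555}.
That is 4 commits.

4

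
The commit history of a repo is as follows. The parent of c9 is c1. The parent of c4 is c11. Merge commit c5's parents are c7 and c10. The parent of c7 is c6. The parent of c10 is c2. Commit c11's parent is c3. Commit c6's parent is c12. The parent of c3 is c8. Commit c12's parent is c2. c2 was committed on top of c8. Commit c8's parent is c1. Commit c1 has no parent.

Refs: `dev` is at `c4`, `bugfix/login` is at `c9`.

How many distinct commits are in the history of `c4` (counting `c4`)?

Walking parent pointers from c4: reachable set = {c1, c11, c3, c4, c8}.
That is 5 commits.

5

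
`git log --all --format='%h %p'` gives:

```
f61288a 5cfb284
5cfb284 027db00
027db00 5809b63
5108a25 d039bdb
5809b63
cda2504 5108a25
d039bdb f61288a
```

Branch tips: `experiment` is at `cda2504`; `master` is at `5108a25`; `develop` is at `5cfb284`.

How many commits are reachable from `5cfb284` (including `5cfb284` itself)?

Walking parent pointers from 5cfb284: reachable set = {027db00, 5809b63, 5cfb284}.
That is 3 commits.

3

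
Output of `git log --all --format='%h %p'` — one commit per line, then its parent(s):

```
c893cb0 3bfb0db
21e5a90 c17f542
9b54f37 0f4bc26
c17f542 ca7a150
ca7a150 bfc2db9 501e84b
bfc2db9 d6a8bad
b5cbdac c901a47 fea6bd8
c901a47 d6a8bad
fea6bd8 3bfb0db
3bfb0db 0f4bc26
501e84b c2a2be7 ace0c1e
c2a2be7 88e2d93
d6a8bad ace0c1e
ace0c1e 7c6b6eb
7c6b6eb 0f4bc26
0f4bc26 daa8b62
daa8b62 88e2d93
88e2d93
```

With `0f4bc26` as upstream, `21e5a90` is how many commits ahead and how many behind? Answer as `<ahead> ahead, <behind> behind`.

Reachable from 21e5a90: {0f4bc26, 21e5a90, 501e84b, 7c6b6eb, 88e2d93, ace0c1e, bfc2db9, c17f542, c2a2be7, ca7a150, d6a8bad, daa8b62}.
Reachable from 0f4bc26: {0f4bc26, 88e2d93, daa8b62}.
Only in 21e5a90's history (ahead): {21e5a90, 501e84b, 7c6b6eb, ace0c1e, bfc2db9, c17f542, c2a2be7, ca7a150, d6a8bad} — 9.
Only in 0f4bc26's history (behind): {} — 0.

9 ahead, 0 behind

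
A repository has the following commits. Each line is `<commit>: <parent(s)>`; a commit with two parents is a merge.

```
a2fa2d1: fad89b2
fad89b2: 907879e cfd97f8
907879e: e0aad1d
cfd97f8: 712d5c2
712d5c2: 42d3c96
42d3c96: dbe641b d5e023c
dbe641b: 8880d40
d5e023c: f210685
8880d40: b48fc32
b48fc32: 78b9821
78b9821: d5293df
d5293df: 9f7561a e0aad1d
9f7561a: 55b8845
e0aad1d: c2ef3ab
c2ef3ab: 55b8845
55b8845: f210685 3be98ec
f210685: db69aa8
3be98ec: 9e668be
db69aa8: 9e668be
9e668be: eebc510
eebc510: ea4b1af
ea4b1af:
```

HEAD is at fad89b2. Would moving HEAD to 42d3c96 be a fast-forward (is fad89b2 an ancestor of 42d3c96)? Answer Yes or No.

A fast-forward from fad89b2 to 42d3c96 is possible iff fad89b2 is an ancestor of 42d3c96.
Ancestors of 42d3c96: {3be98ec, 42d3c96, 55b8845, 78b9821, 8880d40, 9e668be, 9f7561a, b48fc32, c2ef3ab, d5293df, d5e023c, db69aa8, dbe641b, e0aad1d, ea4b1af, eebc510, f210685}.
fad89b2 is not among them, so fast-forward is not possible.

No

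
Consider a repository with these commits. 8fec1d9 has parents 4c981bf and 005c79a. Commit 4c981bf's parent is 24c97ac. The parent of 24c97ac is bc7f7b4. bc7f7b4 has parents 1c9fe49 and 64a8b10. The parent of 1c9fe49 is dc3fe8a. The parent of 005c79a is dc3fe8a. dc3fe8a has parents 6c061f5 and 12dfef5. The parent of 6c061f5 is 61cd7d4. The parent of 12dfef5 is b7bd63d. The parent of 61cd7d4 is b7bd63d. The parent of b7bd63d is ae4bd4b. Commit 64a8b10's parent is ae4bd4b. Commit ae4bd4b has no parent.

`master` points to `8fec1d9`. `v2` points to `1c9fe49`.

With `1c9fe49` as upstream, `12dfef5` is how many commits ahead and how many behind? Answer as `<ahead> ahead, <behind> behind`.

Reachable from 12dfef5: {12dfef5, ae4bd4b, b7bd63d}.
Reachable from 1c9fe49: {12dfef5, 1c9fe49, 61cd7d4, 6c061f5, ae4bd4b, b7bd63d, dc3fe8a}.
Only in 12dfef5's history (ahead): {} — 0.
Only in 1c9fe49's history (behind): {1c9fe49, 61cd7d4, 6c061f5, dc3fe8a} — 4.

0 ahead, 4 behind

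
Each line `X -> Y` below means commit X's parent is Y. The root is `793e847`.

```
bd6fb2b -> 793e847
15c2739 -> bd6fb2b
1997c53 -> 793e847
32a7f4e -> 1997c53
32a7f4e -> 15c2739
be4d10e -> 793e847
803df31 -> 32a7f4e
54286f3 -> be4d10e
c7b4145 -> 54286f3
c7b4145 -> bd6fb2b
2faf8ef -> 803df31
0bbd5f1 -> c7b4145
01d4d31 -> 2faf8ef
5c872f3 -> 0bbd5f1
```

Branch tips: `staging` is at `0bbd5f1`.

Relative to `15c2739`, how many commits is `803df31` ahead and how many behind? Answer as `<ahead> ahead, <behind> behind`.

Reachable from 803df31: {15c2739, 1997c53, 32a7f4e, 793e847, 803df31, bd6fb2b}.
Reachable from 15c2739: {15c2739, 793e847, bd6fb2b}.
Only in 803df31's history (ahead): {1997c53, 32a7f4e, 803df31} — 3.
Only in 15c2739's history (behind): {} — 0.

3 ahead, 0 behind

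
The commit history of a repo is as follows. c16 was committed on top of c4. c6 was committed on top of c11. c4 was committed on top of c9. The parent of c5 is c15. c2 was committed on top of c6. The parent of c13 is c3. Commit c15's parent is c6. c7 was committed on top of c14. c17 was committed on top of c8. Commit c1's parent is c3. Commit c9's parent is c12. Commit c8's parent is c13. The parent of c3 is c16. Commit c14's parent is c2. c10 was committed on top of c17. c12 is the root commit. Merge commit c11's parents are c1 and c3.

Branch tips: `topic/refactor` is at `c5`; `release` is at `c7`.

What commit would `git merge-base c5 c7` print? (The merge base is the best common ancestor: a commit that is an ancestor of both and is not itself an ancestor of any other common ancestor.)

Ancestors of c5: {c1, c11, c12, c15, c16, c3, c4, c5, c6, c9}.
Ancestors of c7: {c1, c11, c12, c14, c16, c2, c3, c4, c6, c7, c9}.
Common ancestors: {c1, c11, c12, c16, c3, c4, c6, c9}.
Among these, c6 is not an ancestor of any other common ancestor — it is the merge base.

c6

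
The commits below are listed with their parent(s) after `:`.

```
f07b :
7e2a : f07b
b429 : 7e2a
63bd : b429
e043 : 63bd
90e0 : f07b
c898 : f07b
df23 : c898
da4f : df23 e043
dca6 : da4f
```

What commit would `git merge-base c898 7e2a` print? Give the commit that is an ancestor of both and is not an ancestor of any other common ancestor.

f07b

Ancestors of c898: {c898, f07b}.
Ancestors of 7e2a: {7e2a, f07b}.
Common ancestors: {f07b}.
The only common ancestor is f07b, so it is the merge base.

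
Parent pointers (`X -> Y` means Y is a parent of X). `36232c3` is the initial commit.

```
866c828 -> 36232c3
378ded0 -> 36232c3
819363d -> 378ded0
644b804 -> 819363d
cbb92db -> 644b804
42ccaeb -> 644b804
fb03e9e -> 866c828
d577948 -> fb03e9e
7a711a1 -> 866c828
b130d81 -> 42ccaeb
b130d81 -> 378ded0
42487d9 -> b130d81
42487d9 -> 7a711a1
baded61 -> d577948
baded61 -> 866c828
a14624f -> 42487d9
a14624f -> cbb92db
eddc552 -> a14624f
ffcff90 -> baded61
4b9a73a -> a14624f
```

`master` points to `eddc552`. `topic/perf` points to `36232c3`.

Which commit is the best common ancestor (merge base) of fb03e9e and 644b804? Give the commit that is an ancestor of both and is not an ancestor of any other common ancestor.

Ancestors of fb03e9e: {36232c3, 866c828, fb03e9e}.
Ancestors of 644b804: {36232c3, 378ded0, 644b804, 819363d}.
Common ancestors: {36232c3}.
The only common ancestor is 36232c3, so it is the merge base.

36232c3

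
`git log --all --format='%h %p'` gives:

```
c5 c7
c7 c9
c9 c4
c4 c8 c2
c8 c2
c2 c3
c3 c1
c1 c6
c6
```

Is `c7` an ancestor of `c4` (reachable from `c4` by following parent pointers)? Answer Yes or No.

Ancestors of c4: {c1, c2, c3, c4, c6, c8}.
c7 is not in that set, so it is not an ancestor of c4.

No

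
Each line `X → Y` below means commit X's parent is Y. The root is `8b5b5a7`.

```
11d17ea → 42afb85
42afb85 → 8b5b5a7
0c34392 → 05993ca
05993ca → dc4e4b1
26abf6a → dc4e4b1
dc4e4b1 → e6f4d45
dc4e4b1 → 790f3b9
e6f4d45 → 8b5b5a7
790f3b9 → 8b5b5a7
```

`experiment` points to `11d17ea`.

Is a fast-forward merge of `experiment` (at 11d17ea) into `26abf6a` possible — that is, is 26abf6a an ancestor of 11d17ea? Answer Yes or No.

A fast-forward from 26abf6a to 11d17ea is possible iff 26abf6a is an ancestor of 11d17ea.
Ancestors of 11d17ea: {11d17ea, 42afb85, 8b5b5a7}.
26abf6a is not among them, so fast-forward is not possible.

No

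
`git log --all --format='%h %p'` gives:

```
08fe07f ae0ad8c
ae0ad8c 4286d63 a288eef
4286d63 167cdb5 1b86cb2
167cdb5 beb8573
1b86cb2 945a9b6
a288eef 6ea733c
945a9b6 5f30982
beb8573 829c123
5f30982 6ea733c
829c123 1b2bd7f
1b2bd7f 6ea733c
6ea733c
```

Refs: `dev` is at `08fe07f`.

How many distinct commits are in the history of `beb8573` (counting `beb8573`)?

Walking parent pointers from beb8573: reachable set = {1b2bd7f, 6ea733c, 829c123, beb8573}.
That is 4 commits.

4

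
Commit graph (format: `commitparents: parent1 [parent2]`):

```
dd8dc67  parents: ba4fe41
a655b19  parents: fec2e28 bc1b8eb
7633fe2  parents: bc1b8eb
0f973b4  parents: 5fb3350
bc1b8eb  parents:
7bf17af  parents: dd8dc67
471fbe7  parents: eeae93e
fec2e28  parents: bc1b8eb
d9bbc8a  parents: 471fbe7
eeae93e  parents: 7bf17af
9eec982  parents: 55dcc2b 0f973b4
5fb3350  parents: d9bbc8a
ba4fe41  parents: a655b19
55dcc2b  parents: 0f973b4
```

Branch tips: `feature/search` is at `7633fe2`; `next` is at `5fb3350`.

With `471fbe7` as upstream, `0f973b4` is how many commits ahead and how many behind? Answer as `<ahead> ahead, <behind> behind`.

Reachable from 0f973b4: {0f973b4, 471fbe7, 5fb3350, 7bf17af, a655b19, ba4fe41, bc1b8eb, d9bbc8a, dd8dc67, eeae93e, fec2e28}.
Reachable from 471fbe7: {471fbe7, 7bf17af, a655b19, ba4fe41, bc1b8eb, dd8dc67, eeae93e, fec2e28}.
Only in 0f973b4's history (ahead): {0f973b4, 5fb3350, d9bbc8a} — 3.
Only in 471fbe7's history (behind): {} — 0.

3 ahead, 0 behind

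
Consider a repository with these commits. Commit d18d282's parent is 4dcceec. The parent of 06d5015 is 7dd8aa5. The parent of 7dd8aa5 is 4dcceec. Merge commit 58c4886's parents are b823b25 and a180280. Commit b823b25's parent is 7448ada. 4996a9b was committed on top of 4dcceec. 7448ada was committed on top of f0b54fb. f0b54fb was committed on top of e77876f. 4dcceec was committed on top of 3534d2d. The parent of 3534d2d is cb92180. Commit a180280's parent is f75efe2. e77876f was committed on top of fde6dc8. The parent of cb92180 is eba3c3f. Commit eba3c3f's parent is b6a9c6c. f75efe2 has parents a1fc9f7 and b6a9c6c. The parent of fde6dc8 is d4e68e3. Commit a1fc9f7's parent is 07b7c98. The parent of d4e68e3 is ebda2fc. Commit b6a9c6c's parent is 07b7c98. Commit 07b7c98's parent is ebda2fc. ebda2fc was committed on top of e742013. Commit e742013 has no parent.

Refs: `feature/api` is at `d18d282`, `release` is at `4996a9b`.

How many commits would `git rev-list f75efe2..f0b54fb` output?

Reachable from f0b54fb: {d4e68e3, e742013, e77876f, ebda2fc, f0b54fb, fde6dc8}.
Reachable from f75efe2: {07b7c98, a1fc9f7, b6a9c6c, e742013, ebda2fc, f75efe2}.
In f0b54fb's history but not f75efe2's: {d4e68e3, e77876f, f0b54fb, fde6dc8} — 4 commits.

4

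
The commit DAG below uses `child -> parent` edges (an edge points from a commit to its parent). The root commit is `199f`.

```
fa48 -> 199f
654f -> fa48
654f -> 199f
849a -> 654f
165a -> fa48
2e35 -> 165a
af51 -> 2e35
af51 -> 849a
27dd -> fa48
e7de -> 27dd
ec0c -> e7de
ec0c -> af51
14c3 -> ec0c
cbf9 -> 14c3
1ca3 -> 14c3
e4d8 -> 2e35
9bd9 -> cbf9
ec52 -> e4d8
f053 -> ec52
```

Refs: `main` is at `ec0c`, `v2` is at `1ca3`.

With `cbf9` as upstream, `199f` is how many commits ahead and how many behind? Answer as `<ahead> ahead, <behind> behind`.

Reachable from 199f: {199f}.
Reachable from cbf9: {14c3, 165a, 199f, 27dd, 2e35, 654f, 849a, af51, cbf9, e7de, ec0c, fa48}.
Only in 199f's history (ahead): {} — 0.
Only in cbf9's history (behind): {14c3, 165a, 27dd, 2e35, 654f, 849a, af51, cbf9, e7de, ec0c, fa48} — 11.

0 ahead, 11 behind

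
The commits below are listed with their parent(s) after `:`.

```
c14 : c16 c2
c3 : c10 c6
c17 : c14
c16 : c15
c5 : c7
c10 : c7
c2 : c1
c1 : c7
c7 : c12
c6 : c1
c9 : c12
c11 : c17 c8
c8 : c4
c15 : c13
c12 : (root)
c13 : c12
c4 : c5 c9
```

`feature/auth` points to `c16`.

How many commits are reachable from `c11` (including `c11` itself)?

14

Walking parent pointers from c11: reachable set = {c1, c11, c12, c13, c14, c15, c16, c17, c2, c4, c5, c7, c8, c9}.
That is 14 commits.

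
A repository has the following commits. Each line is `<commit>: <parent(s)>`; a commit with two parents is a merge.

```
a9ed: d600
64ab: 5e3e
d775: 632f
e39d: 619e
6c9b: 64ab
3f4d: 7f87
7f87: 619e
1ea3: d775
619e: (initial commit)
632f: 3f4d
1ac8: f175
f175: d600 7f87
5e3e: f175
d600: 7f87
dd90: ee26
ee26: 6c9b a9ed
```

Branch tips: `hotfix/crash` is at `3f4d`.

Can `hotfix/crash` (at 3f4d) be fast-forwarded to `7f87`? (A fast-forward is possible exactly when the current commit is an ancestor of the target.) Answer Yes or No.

No

A fast-forward from 3f4d to 7f87 is possible iff 3f4d is an ancestor of 7f87.
Ancestors of 7f87: {619e, 7f87}.
3f4d is not among them, so fast-forward is not possible.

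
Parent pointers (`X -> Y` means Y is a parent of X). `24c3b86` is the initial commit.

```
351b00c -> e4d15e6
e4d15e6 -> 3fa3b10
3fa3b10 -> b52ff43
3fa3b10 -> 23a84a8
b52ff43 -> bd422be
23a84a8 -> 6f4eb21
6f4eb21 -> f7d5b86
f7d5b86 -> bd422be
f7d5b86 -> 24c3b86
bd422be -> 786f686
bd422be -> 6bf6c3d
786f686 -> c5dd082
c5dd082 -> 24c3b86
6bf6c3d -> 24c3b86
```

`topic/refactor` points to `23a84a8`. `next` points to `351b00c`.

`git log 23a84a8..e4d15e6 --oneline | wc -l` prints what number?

Reachable from e4d15e6: {23a84a8, 24c3b86, 3fa3b10, 6bf6c3d, 6f4eb21, 786f686, b52ff43, bd422be, c5dd082, e4d15e6, f7d5b86}.
Reachable from 23a84a8: {23a84a8, 24c3b86, 6bf6c3d, 6f4eb21, 786f686, bd422be, c5dd082, f7d5b86}.
In e4d15e6's history but not 23a84a8's: {3fa3b10, b52ff43, e4d15e6} — 3 commits.

3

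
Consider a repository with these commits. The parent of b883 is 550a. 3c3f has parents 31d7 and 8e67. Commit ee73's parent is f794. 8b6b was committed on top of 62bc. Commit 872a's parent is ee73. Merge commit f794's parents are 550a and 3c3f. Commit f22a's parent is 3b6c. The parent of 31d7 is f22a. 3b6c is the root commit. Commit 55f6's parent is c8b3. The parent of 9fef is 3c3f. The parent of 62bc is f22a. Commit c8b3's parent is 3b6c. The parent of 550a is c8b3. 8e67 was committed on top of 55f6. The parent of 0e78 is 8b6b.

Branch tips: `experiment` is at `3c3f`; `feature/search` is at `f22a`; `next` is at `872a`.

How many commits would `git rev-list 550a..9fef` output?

Reachable from 9fef: {31d7, 3b6c, 3c3f, 55f6, 8e67, 9fef, c8b3, f22a}.
Reachable from 550a: {3b6c, 550a, c8b3}.
In 9fef's history but not 550a's: {31d7, 3c3f, 55f6, 8e67, 9fef, f22a} — 6 commits.

6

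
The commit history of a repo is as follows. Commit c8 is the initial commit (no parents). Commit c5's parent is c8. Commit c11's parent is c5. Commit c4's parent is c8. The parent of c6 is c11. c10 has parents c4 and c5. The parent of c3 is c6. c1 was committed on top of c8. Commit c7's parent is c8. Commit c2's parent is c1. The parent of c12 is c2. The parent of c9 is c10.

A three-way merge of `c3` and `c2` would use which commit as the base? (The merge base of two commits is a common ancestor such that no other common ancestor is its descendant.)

Ancestors of c3: {c11, c3, c5, c6, c8}.
Ancestors of c2: {c1, c2, c8}.
Common ancestors: {c8}.
The only common ancestor is c8, so it is the merge base.

c8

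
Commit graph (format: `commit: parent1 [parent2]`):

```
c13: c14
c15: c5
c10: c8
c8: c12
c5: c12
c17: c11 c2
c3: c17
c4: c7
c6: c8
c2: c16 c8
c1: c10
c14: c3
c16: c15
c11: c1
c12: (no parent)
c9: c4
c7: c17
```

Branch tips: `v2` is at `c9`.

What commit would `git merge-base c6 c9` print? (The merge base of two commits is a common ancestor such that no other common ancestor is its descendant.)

c8

Ancestors of c6: {c12, c6, c8}.
Ancestors of c9: {c1, c10, c11, c12, c15, c16, c17, c2, c4, c5, c7, c8, c9}.
Common ancestors: {c12, c8}.
Among these, c8 is not an ancestor of any other common ancestor — it is the merge base.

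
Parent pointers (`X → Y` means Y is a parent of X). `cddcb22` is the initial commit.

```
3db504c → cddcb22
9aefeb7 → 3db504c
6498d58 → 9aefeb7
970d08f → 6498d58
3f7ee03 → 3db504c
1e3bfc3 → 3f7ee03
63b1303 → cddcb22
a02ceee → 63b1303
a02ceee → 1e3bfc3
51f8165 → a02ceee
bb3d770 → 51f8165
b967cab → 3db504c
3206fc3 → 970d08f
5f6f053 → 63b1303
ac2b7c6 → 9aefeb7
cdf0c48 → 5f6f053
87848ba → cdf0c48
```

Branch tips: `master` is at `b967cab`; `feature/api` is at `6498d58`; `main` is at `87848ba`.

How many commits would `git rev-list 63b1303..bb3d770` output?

6

Reachable from bb3d770: {1e3bfc3, 3db504c, 3f7ee03, 51f8165, 63b1303, a02ceee, bb3d770, cddcb22}.
Reachable from 63b1303: {63b1303, cddcb22}.
In bb3d770's history but not 63b1303's: {1e3bfc3, 3db504c, 3f7ee03, 51f8165, a02ceee, bb3d770} — 6 commits.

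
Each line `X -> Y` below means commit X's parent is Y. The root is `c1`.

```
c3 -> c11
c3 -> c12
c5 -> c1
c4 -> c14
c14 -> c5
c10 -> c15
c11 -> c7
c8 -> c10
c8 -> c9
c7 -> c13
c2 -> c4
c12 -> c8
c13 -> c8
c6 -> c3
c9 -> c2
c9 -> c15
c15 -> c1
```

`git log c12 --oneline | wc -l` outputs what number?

Walking parent pointers from c12: reachable set = {c1, c10, c12, c14, c15, c2, c4, c5, c8, c9}.
That is 10 commits.

10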